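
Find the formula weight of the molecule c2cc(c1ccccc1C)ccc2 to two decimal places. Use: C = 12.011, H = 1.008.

Molecular formula: C13H12.
M = 13×12.011 + 12×1.008 = 168.24 g/mol.

168.24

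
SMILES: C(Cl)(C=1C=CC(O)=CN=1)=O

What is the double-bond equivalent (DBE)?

5

Molecular formula from the SMILES: C6H4ClNO2.
DoU = (2C + 2 + N − H − X)/2 = (2·6 + 2 + 1 − 4 − 1)/2 = 10/2 = 5.
(Structurally: 1 ring(s) + 4 π bond(s) = 5.)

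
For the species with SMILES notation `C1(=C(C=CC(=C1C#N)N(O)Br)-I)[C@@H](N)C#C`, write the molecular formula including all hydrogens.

C10H7BrIN3O

Heavy atoms from the SMILES: 1 Br, 10 C, 1 I, 3 N, 1 O.
Implicit hydrogens by atom environment:
  4 × C (aromatic): no H
  2 × C (aromatic): 1 H each → 2
  2 × C: 1 H each → 2
  2 × C: no H
  2 × N: no H
  1 × Br: no H
  1 × I: no H
  1 × N: 2 H
  1 × O: 1 H
  Total hydrogens = 7.
Molecular formula: C10H7BrIN3O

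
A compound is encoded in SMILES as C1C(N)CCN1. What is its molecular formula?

C4H10N2

Heavy atoms from the SMILES: 4 C, 2 N.
Implicit hydrogens by atom environment:
  3 × C: 2 H each → 6
  1 × C: 1 H
  1 × N: 2 H
  1 × N: 1 H
  Total hydrogens = 10.
Molecular formula: C4H10N2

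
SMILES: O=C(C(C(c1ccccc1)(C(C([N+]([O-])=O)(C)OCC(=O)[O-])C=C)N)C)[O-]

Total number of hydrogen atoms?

20

Hydrogens are implicit in SMILES; fill each atom to its normal valence:
  5 × C (aromatic): 1 H each → 5
  4 × C: no H
  4 × O: no H
  3 × C: 1 H each → 3
  3 × O (charge -1): no H
  2 × C: 3 H each → 6
  2 × C: 2 H each → 4
  1 × C (aromatic): no H
  1 × N: 2 H
  1 × N (charge +1): no H
  Total hydrogens = 20.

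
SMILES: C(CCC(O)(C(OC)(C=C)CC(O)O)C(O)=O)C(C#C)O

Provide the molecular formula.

C14H22O7

Heavy atoms from the SMILES: 14 C, 7 O.
Implicit hydrogens by atom environment:
  5 × C: 2 H each → 10
  5 × O: 1 H each → 5
  4 × C: 1 H each → 4
  4 × C: no H
  2 × O: no H
  1 × C: 3 H
  Total hydrogens = 22.
Molecular formula: C14H22O7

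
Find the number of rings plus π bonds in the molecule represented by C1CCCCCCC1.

1

Molecular formula from the SMILES: C8H16.
DoU = (2C + 2 + N − H − X)/2 = (2·8 + 2 + 0 − 16 − 0)/2 = 2/2 = 1.
(Structurally: 1 ring(s) + 0 π bond(s) = 1.)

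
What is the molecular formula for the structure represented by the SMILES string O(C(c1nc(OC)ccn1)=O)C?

C7H8N2O3

Heavy atoms from the SMILES: 7 C, 2 N, 3 O.
Implicit hydrogens by atom environment:
  3 × O: no H
  2 × C: 3 H each → 6
  2 × C (aromatic): 1 H each → 2
  2 × C (aromatic): no H
  2 × N (aromatic): no H
  1 × C: no H
  Total hydrogens = 8.
Molecular formula: C7H8N2O3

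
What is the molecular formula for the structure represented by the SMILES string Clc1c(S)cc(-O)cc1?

Heavy atoms from the SMILES: 6 C, 1 Cl, 1 O, 1 S.
Implicit hydrogens by atom environment:
  3 × C (aromatic): 1 H each → 3
  3 × C (aromatic): no H
  1 × Cl: no H
  1 × O: 1 H
  1 × S: 1 H
  Total hydrogens = 5.
Molecular formula: C6H5ClOS

C6H5ClOS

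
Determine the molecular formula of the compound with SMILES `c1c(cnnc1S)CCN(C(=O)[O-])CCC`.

Heavy atoms from the SMILES: 10 C, 3 N, 2 O, 1 S.
Implicit hydrogens by atom environment:
  4 × C: 2 H each → 8
  2 × C (aromatic): 1 H each → 2
  2 × C (aromatic): no H
  2 × N (aromatic): no H
  1 × C: 3 H
  1 × C: no H
  1 × N: no H
  1 × O: no H
  1 × O (charge -1): no H
  1 × S: 1 H
  Total hydrogens = 14.
Net charge -1.
Molecular formula: C10H14N3O2S-

C10H14N3O2S-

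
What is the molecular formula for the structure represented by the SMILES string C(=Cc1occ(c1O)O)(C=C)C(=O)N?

C9H9NO4

Heavy atoms from the SMILES: 9 C, 1 N, 4 O.
Implicit hydrogens by atom environment:
  3 × C (aromatic): no H
  2 × C: 1 H each → 2
  2 × C: no H
  2 × O: 1 H each → 2
  1 × C: 2 H
  1 × C (aromatic): 1 H
  1 × N: 2 H
  1 × O (aromatic): no H
  1 × O: no H
  Total hydrogens = 9.
Molecular formula: C9H9NO4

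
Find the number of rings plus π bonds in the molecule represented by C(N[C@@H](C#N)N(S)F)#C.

4

Molecular formula from the SMILES: C4H4FN3S.
DoU = (2C + 2 + N − H − X)/2 = (2·4 + 2 + 3 − 4 − 1)/2 = 8/2 = 4.
(Structurally: 0 ring(s) + 4 π bond(s) = 4.)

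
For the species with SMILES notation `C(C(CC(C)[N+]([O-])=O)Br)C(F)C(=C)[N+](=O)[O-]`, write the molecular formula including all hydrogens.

Heavy atoms from the SMILES: 1 Br, 8 C, 1 F, 2 N, 4 O.
Implicit hydrogens by atom environment:
  3 × C: 2 H each → 6
  3 × C: 1 H each → 3
  2 × N (charge +1): no H
  2 × O: no H
  2 × O (charge -1): no H
  1 × Br: no H
  1 × C: 3 H
  1 × C: no H
  1 × F: no H
  Total hydrogens = 12.
Molecular formula: C8H12BrFN2O4

C8H12BrFN2O4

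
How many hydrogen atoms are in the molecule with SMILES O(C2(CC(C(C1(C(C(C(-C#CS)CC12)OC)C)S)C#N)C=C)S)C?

25

Hydrogens are implicit in SMILES; fill each atom to its normal valence:
  7 × C: 1 H each → 7
  5 × C: no H
  3 × C: 3 H each → 9
  3 × C: 2 H each → 6
  3 × S: 1 H each → 3
  2 × O: no H
  1 × N: no H
  Total hydrogens = 25.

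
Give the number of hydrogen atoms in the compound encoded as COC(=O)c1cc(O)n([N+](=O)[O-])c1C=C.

Hydrogens are implicit in SMILES; fill each atom to its normal valence:
  3 × C (aromatic): no H
  3 × O: no H
  1 × C: 3 H
  1 × C: 2 H
  1 × C (aromatic): 1 H
  1 × C: 1 H
  1 × C: no H
  1 × N (aromatic): no H
  1 × N (charge +1): no H
  1 × O: 1 H
  1 × O (charge -1): no H
  Total hydrogens = 8.

8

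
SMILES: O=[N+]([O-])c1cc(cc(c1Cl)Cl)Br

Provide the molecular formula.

Heavy atoms from the SMILES: 1 Br, 6 C, 2 Cl, 1 N, 2 O.
Implicit hydrogens by atom environment:
  4 × C (aromatic): no H
  2 × C (aromatic): 1 H each → 2
  2 × Cl: no H
  1 × Br: no H
  1 × N (charge +1): no H
  1 × O: no H
  1 × O (charge -1): no H
  Total hydrogens = 2.
Molecular formula: C6H2BrCl2NO2

C6H2BrCl2NO2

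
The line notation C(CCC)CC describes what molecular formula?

Heavy atoms from the SMILES: 6 C.
Implicit hydrogens by atom environment:
  4 × C: 2 H each → 8
  2 × C: 3 H each → 6
  Total hydrogens = 14.
Molecular formula: C6H14

C6H14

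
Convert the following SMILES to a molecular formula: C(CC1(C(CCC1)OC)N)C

C9H19NO

Heavy atoms from the SMILES: 9 C, 1 N, 1 O.
Implicit hydrogens by atom environment:
  5 × C: 2 H each → 10
  2 × C: 3 H each → 6
  1 × C: 1 H
  1 × C: no H
  1 × N: 2 H
  1 × O: no H
  Total hydrogens = 19.
Molecular formula: C9H19NO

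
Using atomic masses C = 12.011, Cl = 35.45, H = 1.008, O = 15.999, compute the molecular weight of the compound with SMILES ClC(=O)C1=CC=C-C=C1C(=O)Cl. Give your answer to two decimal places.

Molecular formula: C8H4Cl2O2.
M = 8×12.011 + 2×35.45 + 4×1.008 + 2×15.999 = 203.02 g/mol.

203.02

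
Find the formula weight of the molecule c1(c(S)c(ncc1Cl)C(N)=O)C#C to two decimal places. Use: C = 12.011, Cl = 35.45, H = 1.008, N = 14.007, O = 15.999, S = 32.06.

212.65

Molecular formula: C8H5ClN2OS.
M = 8×12.011 + 1×35.45 + 5×1.008 + 2×14.007 + 1×15.999 + 1×32.06 = 212.65 g/mol.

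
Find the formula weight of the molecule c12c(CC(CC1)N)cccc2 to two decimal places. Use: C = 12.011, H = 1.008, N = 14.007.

147.22

Molecular formula: C10H13N.
M = 10×12.011 + 13×1.008 + 1×14.007 = 147.22 g/mol.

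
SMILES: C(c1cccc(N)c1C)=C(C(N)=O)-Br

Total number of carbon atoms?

10

The symbol for carbon appears 10 times in the SMILES. Lowercase c denotes aromatic carbon and counts toward C.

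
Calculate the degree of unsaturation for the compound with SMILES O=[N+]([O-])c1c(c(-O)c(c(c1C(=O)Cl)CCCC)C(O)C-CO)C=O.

Molecular formula from the SMILES: C15H18ClNO7.
DoU = (2C + 2 + N − H − X)/2 = (2·15 + 2 + 1 − 18 − 1)/2 = 14/2 = 7.
(Structurally: 1 ring(s) + 6 π bond(s) = 7.)

7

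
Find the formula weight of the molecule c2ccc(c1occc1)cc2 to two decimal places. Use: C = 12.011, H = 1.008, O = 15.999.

144.17

Molecular formula: C10H8O.
M = 10×12.011 + 8×1.008 + 1×15.999 = 144.17 g/mol.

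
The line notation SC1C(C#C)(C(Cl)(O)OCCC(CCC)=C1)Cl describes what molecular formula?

Heavy atoms from the SMILES: 12 C, 2 Cl, 2 O, 1 S.
Implicit hydrogens by atom environment:
  4 × C: 2 H each → 8
  4 × C: no H
  3 × C: 1 H each → 3
  2 × Cl: no H
  1 × C: 3 H
  1 × O: 1 H
  1 × O: no H
  1 × S: 1 H
  Total hydrogens = 16.
Molecular formula: C12H16Cl2O2S

C12H16Cl2O2S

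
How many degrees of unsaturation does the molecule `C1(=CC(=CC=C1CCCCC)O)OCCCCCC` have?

4

Molecular formula from the SMILES: C17H28O2.
DoU = (2C + 2 + N − H − X)/2 = (2·17 + 2 + 0 − 28 − 0)/2 = 8/2 = 4.
(Structurally: 1 ring(s) + 3 π bond(s) = 4.)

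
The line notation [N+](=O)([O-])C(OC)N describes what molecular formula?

Heavy atoms from the SMILES: 2 C, 2 N, 3 O.
Implicit hydrogens by atom environment:
  2 × O: no H
  1 × C: 3 H
  1 × C: 1 H
  1 × N: 2 H
  1 × N (charge +1): no H
  1 × O (charge -1): no H
  Total hydrogens = 6.
Molecular formula: C2H6N2O3

C2H6N2O3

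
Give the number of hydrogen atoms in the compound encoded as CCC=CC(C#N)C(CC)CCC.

21

Hydrogens are implicit in SMILES; fill each atom to its normal valence:
  4 × C: 2 H each → 8
  4 × C: 1 H each → 4
  3 × C: 3 H each → 9
  1 × C: no H
  1 × N: no H
  Total hydrogens = 21.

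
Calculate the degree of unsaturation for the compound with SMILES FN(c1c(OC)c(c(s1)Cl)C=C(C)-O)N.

4

Molecular formula from the SMILES: C8H10ClFN2O2S.
DoU = (2C + 2 + N − H − X)/2 = (2·8 + 2 + 2 − 10 − 2)/2 = 8/2 = 4.
(Structurally: 1 ring(s) + 3 π bond(s) = 4.)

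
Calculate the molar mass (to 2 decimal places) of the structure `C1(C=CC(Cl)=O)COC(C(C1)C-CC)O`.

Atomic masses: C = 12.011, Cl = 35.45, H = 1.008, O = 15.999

Molecular formula: C11H17ClO3.
M = 11×12.011 + 1×35.45 + 17×1.008 + 3×15.999 = 232.70 g/mol.

232.70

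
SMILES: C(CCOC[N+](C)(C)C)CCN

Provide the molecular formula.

C9H23N2O+

Heavy atoms from the SMILES: 9 C, 2 N, 1 O.
Implicit hydrogens by atom environment:
  6 × C: 2 H each → 12
  3 × C: 3 H each → 9
  1 × N: 2 H
  1 × N (charge +1): no H
  1 × O: no H
  Total hydrogens = 23.
Net charge +1.
Molecular formula: C9H23N2O+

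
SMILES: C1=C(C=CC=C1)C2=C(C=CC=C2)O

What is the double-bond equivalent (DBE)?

Molecular formula from the SMILES: C12H10O.
DoU = (2C + 2 + N − H − X)/2 = (2·12 + 2 + 0 − 10 − 0)/2 = 16/2 = 8.
(Structurally: 2 ring(s) + 6 π bond(s) = 8.)

8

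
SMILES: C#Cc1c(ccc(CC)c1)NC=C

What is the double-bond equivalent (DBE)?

Molecular formula from the SMILES: C12H13N.
DoU = (2C + 2 + N − H − X)/2 = (2·12 + 2 + 1 − 13 − 0)/2 = 14/2 = 7.
(Structurally: 1 ring(s) + 6 π bond(s) = 7.)

7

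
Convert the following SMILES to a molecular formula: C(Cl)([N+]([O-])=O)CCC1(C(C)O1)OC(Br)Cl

C7H10BrCl2NO4

Heavy atoms from the SMILES: 1 Br, 7 C, 2 Cl, 1 N, 4 O.
Implicit hydrogens by atom environment:
  3 × C: 1 H each → 3
  3 × O: no H
  2 × C: 2 H each → 4
  2 × Cl: no H
  1 × Br: no H
  1 × C: 3 H
  1 × C: no H
  1 × N (charge +1): no H
  1 × O (charge -1): no H
  Total hydrogens = 10.
Molecular formula: C7H10BrCl2NO4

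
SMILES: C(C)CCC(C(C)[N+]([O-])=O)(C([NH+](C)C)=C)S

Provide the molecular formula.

C11H23N2O2S+

Heavy atoms from the SMILES: 11 C, 2 N, 2 O, 1 S.
Implicit hydrogens by atom environment:
  4 × C: 3 H each → 12
  4 × C: 2 H each → 8
  2 × C: no H
  1 × C: 1 H
  1 × N (charge +1): 1 H
  1 × N (charge +1): no H
  1 × O: no H
  1 × O (charge -1): no H
  1 × S: 1 H
  Total hydrogens = 23.
Net charge +1.
Molecular formula: C11H23N2O2S+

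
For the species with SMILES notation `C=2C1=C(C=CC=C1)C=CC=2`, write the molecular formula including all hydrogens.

Heavy atoms from the SMILES: 10 C.
Implicit hydrogens by atom environment:
  8 × C (aromatic): 1 H each → 8
  2 × C (aromatic): no H
  Total hydrogens = 8.
Molecular formula: C10H8

C10H8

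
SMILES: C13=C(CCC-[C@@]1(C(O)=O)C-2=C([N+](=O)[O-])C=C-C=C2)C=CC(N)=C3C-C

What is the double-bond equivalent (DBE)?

Molecular formula from the SMILES: C19H20N2O4.
DoU = (2C + 2 + N − H − X)/2 = (2·19 + 2 + 2 − 20 − 0)/2 = 22/2 = 11.
(Structurally: 3 ring(s) + 8 π bond(s) = 11.)

11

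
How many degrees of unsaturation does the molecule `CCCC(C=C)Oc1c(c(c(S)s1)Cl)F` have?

Molecular formula from the SMILES: C10H12ClFOS2.
DoU = (2C + 2 + N − H − X)/2 = (2·10 + 2 + 0 − 12 − 2)/2 = 8/2 = 4.
(Structurally: 1 ring(s) + 3 π bond(s) = 4.)

4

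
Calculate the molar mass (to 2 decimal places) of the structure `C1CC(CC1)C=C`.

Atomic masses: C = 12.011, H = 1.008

Molecular formula: C7H12.
M = 7×12.011 + 12×1.008 = 96.17 g/mol.

96.17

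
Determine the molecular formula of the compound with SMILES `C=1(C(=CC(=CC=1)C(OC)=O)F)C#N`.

C9H6FNO2

Heavy atoms from the SMILES: 9 C, 1 F, 1 N, 2 O.
Implicit hydrogens by atom environment:
  3 × C (aromatic): 1 H each → 3
  3 × C (aromatic): no H
  2 × C: no H
  2 × O: no H
  1 × C: 3 H
  1 × F: no H
  1 × N: no H
  Total hydrogens = 6.
Molecular formula: C9H6FNO2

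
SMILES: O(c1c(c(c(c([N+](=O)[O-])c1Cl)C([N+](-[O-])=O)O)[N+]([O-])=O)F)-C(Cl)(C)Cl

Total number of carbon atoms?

9

The symbol for carbon appears 9 times in the SMILES. Lowercase c denotes aromatic carbon and counts toward C.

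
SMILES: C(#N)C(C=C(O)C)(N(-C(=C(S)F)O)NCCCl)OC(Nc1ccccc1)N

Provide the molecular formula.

Heavy atoms from the SMILES: 16 C, 1 Cl, 1 F, 5 N, 3 O, 1 S.
Implicit hydrogens by atom environment:
  5 × C (aromatic): 1 H each → 5
  5 × C: no H
  2 × C: 2 H each → 4
  2 × C: 1 H each → 2
  2 × N: 1 H each → 2
  2 × N: no H
  2 × O: 1 H each → 2
  1 × C: 3 H
  1 × C (aromatic): no H
  1 × Cl: no H
  1 × F: no H
  1 × N: 2 H
  1 × O: no H
  1 × S: 1 H
  Total hydrogens = 21.
Molecular formula: C16H21ClFN5O3S

C16H21ClFN5O3S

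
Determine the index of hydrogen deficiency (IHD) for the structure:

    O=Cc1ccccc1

5

Molecular formula from the SMILES: C7H6O.
DoU = (2C + 2 + N − H − X)/2 = (2·7 + 2 + 0 − 6 − 0)/2 = 10/2 = 5.
(Structurally: 1 ring(s) + 4 π bond(s) = 5.)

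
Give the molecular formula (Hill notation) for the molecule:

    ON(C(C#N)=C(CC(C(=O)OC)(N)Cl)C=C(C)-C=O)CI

C12H15ClIN3O4

Heavy atoms from the SMILES: 12 C, 1 Cl, 1 I, 3 N, 4 O.
Implicit hydrogens by atom environment:
  6 × C: no H
  3 × O: no H
  2 × C: 3 H each → 6
  2 × C: 2 H each → 4
  2 × C: 1 H each → 2
  2 × N: no H
  1 × Cl: no H
  1 × I: no H
  1 × N: 2 H
  1 × O: 1 H
  Total hydrogens = 15.
Molecular formula: C12H15ClIN3O4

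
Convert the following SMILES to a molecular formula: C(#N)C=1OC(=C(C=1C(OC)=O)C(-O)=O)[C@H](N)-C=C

C11H10N2O5

Heavy atoms from the SMILES: 11 C, 2 N, 5 O.
Implicit hydrogens by atom environment:
  4 × C (aromatic): no H
  3 × C: no H
  3 × O: no H
  2 × C: 1 H each → 2
  1 × C: 3 H
  1 × C: 2 H
  1 × N: 2 H
  1 × N: no H
  1 × O: 1 H
  1 × O (aromatic): no H
  Total hydrogens = 10.
Molecular formula: C11H10N2O5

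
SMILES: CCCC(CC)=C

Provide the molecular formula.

C7H14

Heavy atoms from the SMILES: 7 C.
Implicit hydrogens by atom environment:
  4 × C: 2 H each → 8
  2 × C: 3 H each → 6
  1 × C: no H
  Total hydrogens = 14.
Molecular formula: C7H14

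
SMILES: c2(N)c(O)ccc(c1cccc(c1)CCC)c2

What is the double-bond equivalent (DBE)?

8

Molecular formula from the SMILES: C15H17NO.
DoU = (2C + 2 + N − H − X)/2 = (2·15 + 2 + 1 − 17 − 0)/2 = 16/2 = 8.
(Structurally: 2 ring(s) + 6 π bond(s) = 8.)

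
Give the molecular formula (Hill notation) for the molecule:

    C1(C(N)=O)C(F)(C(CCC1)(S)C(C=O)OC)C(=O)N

Heavy atoms from the SMILES: 11 C, 1 F, 2 N, 4 O, 1 S.
Implicit hydrogens by atom environment:
  4 × C: no H
  4 × O: no H
  3 × C: 2 H each → 6
  3 × C: 1 H each → 3
  2 × N: 2 H each → 4
  1 × C: 3 H
  1 × F: no H
  1 × S: 1 H
  Total hydrogens = 17.
Molecular formula: C11H17FN2O4S

C11H17FN2O4S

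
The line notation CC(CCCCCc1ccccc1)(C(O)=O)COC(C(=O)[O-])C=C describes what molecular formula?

Heavy atoms from the SMILES: 19 C, 5 O.
Implicit hydrogens by atom environment:
  7 × C: 2 H each → 14
  5 × C (aromatic): 1 H each → 5
  3 × C: no H
  3 × O: no H
  2 × C: 1 H each → 2
  1 × C: 3 H
  1 × C (aromatic): no H
  1 × O: 1 H
  1 × O (charge -1): no H
  Total hydrogens = 25.
Net charge -1.
Molecular formula: C19H25O5-

C19H25O5-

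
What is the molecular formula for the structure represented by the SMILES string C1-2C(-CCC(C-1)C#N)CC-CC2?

C11H17N

Heavy atoms from the SMILES: 11 C, 1 N.
Implicit hydrogens by atom environment:
  7 × C: 2 H each → 14
  3 × C: 1 H each → 3
  1 × C: no H
  1 × N: no H
  Total hydrogens = 17.
Molecular formula: C11H17N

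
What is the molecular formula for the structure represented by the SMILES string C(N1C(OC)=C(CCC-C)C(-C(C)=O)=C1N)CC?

C14H24N2O2

Heavy atoms from the SMILES: 14 C, 2 N, 2 O.
Implicit hydrogens by atom environment:
  5 × C: 2 H each → 10
  4 × C: 3 H each → 12
  4 × C (aromatic): no H
  2 × O: no H
  1 × C: no H
  1 × N: 2 H
  1 × N (aromatic): no H
  Total hydrogens = 24.
Molecular formula: C14H24N2O2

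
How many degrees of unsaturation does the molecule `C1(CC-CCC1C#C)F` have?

3

Molecular formula from the SMILES: C8H11F.
DoU = (2C + 2 + N − H − X)/2 = (2·8 + 2 + 0 − 11 − 1)/2 = 6/2 = 3.
(Structurally: 1 ring(s) + 2 π bond(s) = 3.)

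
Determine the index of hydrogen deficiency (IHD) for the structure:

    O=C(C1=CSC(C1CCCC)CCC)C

3

Molecular formula from the SMILES: C13H22OS.
DoU = (2C + 2 + N − H − X)/2 = (2·13 + 2 + 0 − 22 − 0)/2 = 6/2 = 3.
(Structurally: 1 ring(s) + 2 π bond(s) = 3.)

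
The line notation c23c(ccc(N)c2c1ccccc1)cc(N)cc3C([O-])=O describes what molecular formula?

C17H13N2O2-

Heavy atoms from the SMILES: 17 C, 2 N, 2 O.
Implicit hydrogens by atom environment:
  9 × C (aromatic): 1 H each → 9
  7 × C (aromatic): no H
  2 × N: 2 H each → 4
  1 × C: no H
  1 × O: no H
  1 × O (charge -1): no H
  Total hydrogens = 13.
Net charge -1.
Molecular formula: C17H13N2O2-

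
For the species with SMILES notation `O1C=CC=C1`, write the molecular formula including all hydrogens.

Heavy atoms from the SMILES: 4 C, 1 O.
Implicit hydrogens by atom environment:
  4 × C (aromatic): 1 H each → 4
  1 × O (aromatic): no H
  Total hydrogens = 4.
Molecular formula: C4H4O

C4H4O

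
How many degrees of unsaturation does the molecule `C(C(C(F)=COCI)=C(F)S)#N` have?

4

Molecular formula from the SMILES: C6H4F2INOS.
DoU = (2C + 2 + N − H − X)/2 = (2·6 + 2 + 1 − 4 − 3)/2 = 8/2 = 4.
(Structurally: 0 ring(s) + 4 π bond(s) = 4.)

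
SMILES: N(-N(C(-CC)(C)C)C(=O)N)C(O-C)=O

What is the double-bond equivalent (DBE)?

2

Molecular formula from the SMILES: C8H17N3O3.
DoU = (2C + 2 + N − H − X)/2 = (2·8 + 2 + 3 − 17 − 0)/2 = 4/2 = 2.
(Structurally: 0 ring(s) + 2 π bond(s) = 2.)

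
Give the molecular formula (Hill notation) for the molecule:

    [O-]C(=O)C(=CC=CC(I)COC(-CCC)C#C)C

C14H18IO3-

Heavy atoms from the SMILES: 14 C, 1 I, 3 O.
Implicit hydrogens by atom environment:
  6 × C: 1 H each → 6
  3 × C: 2 H each → 6
  3 × C: no H
  2 × C: 3 H each → 6
  2 × O: no H
  1 × I: no H
  1 × O (charge -1): no H
  Total hydrogens = 18.
Net charge -1.
Molecular formula: C14H18IO3-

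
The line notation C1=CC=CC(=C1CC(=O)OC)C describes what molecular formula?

C10H12O2

Heavy atoms from the SMILES: 10 C, 2 O.
Implicit hydrogens by atom environment:
  4 × C (aromatic): 1 H each → 4
  2 × C: 3 H each → 6
  2 × C (aromatic): no H
  2 × O: no H
  1 × C: 2 H
  1 × C: no H
  Total hydrogens = 12.
Molecular formula: C10H12O2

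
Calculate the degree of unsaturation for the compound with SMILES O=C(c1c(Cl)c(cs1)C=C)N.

5

Molecular formula from the SMILES: C7H6ClNOS.
DoU = (2C + 2 + N − H − X)/2 = (2·7 + 2 + 1 − 6 − 1)/2 = 10/2 = 5.
(Structurally: 1 ring(s) + 4 π bond(s) = 5.)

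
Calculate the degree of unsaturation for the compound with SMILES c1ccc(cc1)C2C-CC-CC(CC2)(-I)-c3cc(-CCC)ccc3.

9

Molecular formula from the SMILES: C23H29I.
DoU = (2C + 2 + N − H − X)/2 = (2·23 + 2 + 0 − 29 − 1)/2 = 18/2 = 9.
(Structurally: 3 ring(s) + 6 π bond(s) = 9.)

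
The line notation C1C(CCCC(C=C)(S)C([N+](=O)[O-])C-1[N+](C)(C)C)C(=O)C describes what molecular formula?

Heavy atoms from the SMILES: 15 C, 2 N, 3 O, 1 S.
Implicit hydrogens by atom environment:
  5 × C: 2 H each → 10
  4 × C: 3 H each → 12
  4 × C: 1 H each → 4
  2 × C: no H
  2 × N (charge +1): no H
  2 × O: no H
  1 × O (charge -1): no H
  1 × S: 1 H
  Total hydrogens = 27.
Net charge +1.
Molecular formula: C15H27N2O3S+

C15H27N2O3S+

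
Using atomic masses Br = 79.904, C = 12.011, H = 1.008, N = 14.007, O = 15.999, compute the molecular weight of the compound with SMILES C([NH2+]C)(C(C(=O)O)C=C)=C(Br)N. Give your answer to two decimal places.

236.09

Molecular formula: C7H12BrN2O2+.
M = 1×79.904 + 7×12.011 + 12×1.008 + 2×14.007 + 2×15.999 = 236.09 g/mol.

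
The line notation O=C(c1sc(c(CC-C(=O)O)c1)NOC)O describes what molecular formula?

C9H11NO5S

Heavy atoms from the SMILES: 9 C, 1 N, 5 O, 1 S.
Implicit hydrogens by atom environment:
  3 × C (aromatic): no H
  3 × O: no H
  2 × C: 2 H each → 4
  2 × C: no H
  2 × O: 1 H each → 2
  1 × C: 3 H
  1 × C (aromatic): 1 H
  1 × N: 1 H
  1 × S (aromatic): no H
  Total hydrogens = 11.
Molecular formula: C9H11NO5S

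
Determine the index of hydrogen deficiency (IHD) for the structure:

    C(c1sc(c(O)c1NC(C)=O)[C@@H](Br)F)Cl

4

Molecular formula from the SMILES: C8H8BrClFNO2S.
DoU = (2C + 2 + N − H − X)/2 = (2·8 + 2 + 1 − 8 − 3)/2 = 8/2 = 4.
(Structurally: 1 ring(s) + 3 π bond(s) = 4.)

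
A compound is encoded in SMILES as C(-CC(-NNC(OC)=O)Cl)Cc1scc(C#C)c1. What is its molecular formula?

C12H15ClN2O2S

Heavy atoms from the SMILES: 12 C, 1 Cl, 2 N, 2 O, 1 S.
Implicit hydrogens by atom environment:
  3 × C: 2 H each → 6
  2 × C (aromatic): 1 H each → 2
  2 × C: 1 H each → 2
  2 × C (aromatic): no H
  2 × C: no H
  2 × N: 1 H each → 2
  2 × O: no H
  1 × C: 3 H
  1 × Cl: no H
  1 × S (aromatic): no H
  Total hydrogens = 15.
Molecular formula: C12H15ClN2O2S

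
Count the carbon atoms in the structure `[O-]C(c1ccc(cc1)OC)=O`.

The symbol for carbon appears 8 times in the SMILES. Lowercase c denotes aromatic carbon and counts toward C.

8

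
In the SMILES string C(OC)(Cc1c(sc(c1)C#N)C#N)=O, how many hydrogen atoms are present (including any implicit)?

6

Hydrogens are implicit in SMILES; fill each atom to its normal valence:
  3 × C (aromatic): no H
  3 × C: no H
  2 × N: no H
  2 × O: no H
  1 × C: 3 H
  1 × C: 2 H
  1 × C (aromatic): 1 H
  1 × S (aromatic): no H
  Total hydrogens = 6.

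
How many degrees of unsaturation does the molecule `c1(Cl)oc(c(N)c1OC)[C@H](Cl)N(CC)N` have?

Molecular formula from the SMILES: C8H13Cl2N3O2.
DoU = (2C + 2 + N − H − X)/2 = (2·8 + 2 + 3 − 13 − 2)/2 = 6/2 = 3.
(Structurally: 1 ring(s) + 2 π bond(s) = 3.)

3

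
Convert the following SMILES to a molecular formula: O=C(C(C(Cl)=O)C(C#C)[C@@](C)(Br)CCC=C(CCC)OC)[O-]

Heavy atoms from the SMILES: 1 Br, 16 C, 1 Cl, 4 O.
Implicit hydrogens by atom environment:
  5 × C: no H
  4 × C: 2 H each → 8
  4 × C: 1 H each → 4
  3 × C: 3 H each → 9
  3 × O: no H
  1 × Br: no H
  1 × Cl: no H
  1 × O (charge -1): no H
  Total hydrogens = 21.
Net charge -1.
Molecular formula: C16H21BrClO4-

C16H21BrClO4-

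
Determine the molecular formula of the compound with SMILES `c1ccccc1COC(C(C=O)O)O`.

C10H12O4

Heavy atoms from the SMILES: 10 C, 4 O.
Implicit hydrogens by atom environment:
  5 × C (aromatic): 1 H each → 5
  3 × C: 1 H each → 3
  2 × O: 1 H each → 2
  2 × O: no H
  1 × C: 2 H
  1 × C (aromatic): no H
  Total hydrogens = 12.
Molecular formula: C10H12O4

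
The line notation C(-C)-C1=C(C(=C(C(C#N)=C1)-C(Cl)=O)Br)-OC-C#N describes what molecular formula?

Heavy atoms from the SMILES: 1 Br, 12 C, 1 Cl, 2 N, 2 O.
Implicit hydrogens by atom environment:
  5 × C (aromatic): no H
  3 × C: no H
  2 × C: 2 H each → 4
  2 × N: no H
  2 × O: no H
  1 × Br: no H
  1 × C: 3 H
  1 × C (aromatic): 1 H
  1 × Cl: no H
  Total hydrogens = 8.
Molecular formula: C12H8BrClN2O2

C12H8BrClN2O2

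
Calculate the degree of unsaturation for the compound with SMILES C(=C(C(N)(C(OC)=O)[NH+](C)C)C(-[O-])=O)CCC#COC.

Molecular formula from the SMILES: C13H20N2O5.
DoU = (2C + 2 + N − H − X)/2 = (2·13 + 2 + 2 − 20 − 0)/2 = 10/2 = 5.
(Structurally: 0 ring(s) + 5 π bond(s) = 5.)

5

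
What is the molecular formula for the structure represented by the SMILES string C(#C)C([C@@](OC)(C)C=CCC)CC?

Heavy atoms from the SMILES: 12 C, 1 O.
Implicit hydrogens by atom environment:
  4 × C: 3 H each → 12
  4 × C: 1 H each → 4
  2 × C: 2 H each → 4
  2 × C: no H
  1 × O: no H
  Total hydrogens = 20.
Molecular formula: C12H20O

C12H20O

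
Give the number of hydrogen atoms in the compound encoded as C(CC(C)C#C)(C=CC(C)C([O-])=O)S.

15

Hydrogens are implicit in SMILES; fill each atom to its normal valence:
  6 × C: 1 H each → 6
  2 × C: 3 H each → 6
  2 × C: no H
  1 × C: 2 H
  1 × O: no H
  1 × O (charge -1): no H
  1 × S: 1 H
  Total hydrogens = 15.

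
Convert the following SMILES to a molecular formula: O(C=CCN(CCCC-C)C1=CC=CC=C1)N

C14H22N2O

Heavy atoms from the SMILES: 14 C, 2 N, 1 O.
Implicit hydrogens by atom environment:
  5 × C: 2 H each → 10
  5 × C (aromatic): 1 H each → 5
  2 × C: 1 H each → 2
  1 × C: 3 H
  1 × C (aromatic): no H
  1 × N: 2 H
  1 × N: no H
  1 × O: no H
  Total hydrogens = 22.
Molecular formula: C14H22N2O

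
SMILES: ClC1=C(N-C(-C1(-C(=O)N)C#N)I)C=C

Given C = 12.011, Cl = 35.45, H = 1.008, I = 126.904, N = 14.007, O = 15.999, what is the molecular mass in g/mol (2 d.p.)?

Molecular formula: C8H7ClIN3O.
M = 8×12.011 + 1×35.45 + 7×1.008 + 1×126.904 + 3×14.007 + 1×15.999 = 323.52 g/mol.

323.52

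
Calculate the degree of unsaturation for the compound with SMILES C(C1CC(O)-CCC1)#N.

3

Molecular formula from the SMILES: C7H11NO.
DoU = (2C + 2 + N − H − X)/2 = (2·7 + 2 + 1 − 11 − 0)/2 = 6/2 = 3.
(Structurally: 1 ring(s) + 2 π bond(s) = 3.)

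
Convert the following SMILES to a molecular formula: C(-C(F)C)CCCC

C7H15F

Heavy atoms from the SMILES: 7 C, 1 F.
Implicit hydrogens by atom environment:
  4 × C: 2 H each → 8
  2 × C: 3 H each → 6
  1 × C: 1 H
  1 × F: no H
  Total hydrogens = 15.
Molecular formula: C7H15F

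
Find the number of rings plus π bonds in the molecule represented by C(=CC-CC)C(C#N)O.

3

Molecular formula from the SMILES: C7H11NO.
DoU = (2C + 2 + N − H − X)/2 = (2·7 + 2 + 1 − 11 − 0)/2 = 6/2 = 3.
(Structurally: 0 ring(s) + 3 π bond(s) = 3.)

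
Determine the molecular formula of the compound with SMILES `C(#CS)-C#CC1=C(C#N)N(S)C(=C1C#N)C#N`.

Heavy atoms from the SMILES: 11 C, 4 N, 2 S.
Implicit hydrogens by atom environment:
  7 × C: no H
  4 × C (aromatic): no H
  3 × N: no H
  2 × S: 1 H each → 2
  1 × N (aromatic): no H
  Total hydrogens = 2.
Molecular formula: C11H2N4S2

C11H2N4S2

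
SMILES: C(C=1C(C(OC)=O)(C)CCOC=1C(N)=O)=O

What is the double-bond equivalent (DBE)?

5

Molecular formula from the SMILES: C10H13NO5.
DoU = (2C + 2 + N − H − X)/2 = (2·10 + 2 + 1 − 13 − 0)/2 = 10/2 = 5.
(Structurally: 1 ring(s) + 4 π bond(s) = 5.)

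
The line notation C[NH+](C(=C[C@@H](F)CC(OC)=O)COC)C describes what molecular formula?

C10H19FNO3+

Heavy atoms from the SMILES: 10 C, 1 F, 1 N, 3 O.
Implicit hydrogens by atom environment:
  4 × C: 3 H each → 12
  3 × O: no H
  2 × C: 2 H each → 4
  2 × C: 1 H each → 2
  2 × C: no H
  1 × F: no H
  1 × N (charge +1): 1 H
  Total hydrogens = 19.
Net charge +1.
Molecular formula: C10H19FNO3+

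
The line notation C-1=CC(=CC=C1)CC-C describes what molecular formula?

C9H12

Heavy atoms from the SMILES: 9 C.
Implicit hydrogens by atom environment:
  5 × C (aromatic): 1 H each → 5
  2 × C: 2 H each → 4
  1 × C: 3 H
  1 × C (aromatic): no H
  Total hydrogens = 12.
Molecular formula: C9H12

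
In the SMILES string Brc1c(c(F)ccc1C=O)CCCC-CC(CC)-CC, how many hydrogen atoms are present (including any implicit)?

Hydrogens are implicit in SMILES; fill each atom to its normal valence:
  7 × C: 2 H each → 14
  4 × C (aromatic): no H
  2 × C: 3 H each → 6
  2 × C (aromatic): 1 H each → 2
  2 × C: 1 H each → 2
  1 × Br: no H
  1 × F: no H
  1 × O: no H
  Total hydrogens = 24.

24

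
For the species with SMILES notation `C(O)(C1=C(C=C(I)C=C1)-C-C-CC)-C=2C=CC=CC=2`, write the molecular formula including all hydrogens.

Heavy atoms from the SMILES: 17 C, 1 I, 1 O.
Implicit hydrogens by atom environment:
  8 × C (aromatic): 1 H each → 8
  4 × C (aromatic): no H
  3 × C: 2 H each → 6
  1 × C: 3 H
  1 × C: 1 H
  1 × I: no H
  1 × O: 1 H
  Total hydrogens = 19.
Molecular formula: C17H19IO

C17H19IO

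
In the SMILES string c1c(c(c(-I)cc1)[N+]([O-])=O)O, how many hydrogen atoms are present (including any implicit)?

4

Hydrogens are implicit in SMILES; fill each atom to its normal valence:
  3 × C (aromatic): 1 H each → 3
  3 × C (aromatic): no H
  1 × I: no H
  1 × N (charge +1): no H
  1 × O: 1 H
  1 × O: no H
  1 × O (charge -1): no H
  Total hydrogens = 4.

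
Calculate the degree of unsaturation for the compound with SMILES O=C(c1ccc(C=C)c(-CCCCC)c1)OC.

6

Molecular formula from the SMILES: C15H20O2.
DoU = (2C + 2 + N − H − X)/2 = (2·15 + 2 + 0 − 20 − 0)/2 = 12/2 = 6.
(Structurally: 1 ring(s) + 5 π bond(s) = 6.)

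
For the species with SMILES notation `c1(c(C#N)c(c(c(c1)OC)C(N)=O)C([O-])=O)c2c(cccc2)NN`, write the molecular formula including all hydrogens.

C16H13N4O4-

Heavy atoms from the SMILES: 16 C, 4 N, 4 O.
Implicit hydrogens by atom environment:
  7 × C (aromatic): no H
  5 × C (aromatic): 1 H each → 5
  3 × C: no H
  3 × O: no H
  2 × N: 2 H each → 4
  1 × C: 3 H
  1 × N: 1 H
  1 × N: no H
  1 × O (charge -1): no H
  Total hydrogens = 13.
Net charge -1.
Molecular formula: C16H13N4O4-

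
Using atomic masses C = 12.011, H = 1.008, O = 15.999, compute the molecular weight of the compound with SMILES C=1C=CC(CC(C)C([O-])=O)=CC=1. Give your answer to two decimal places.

163.20

Molecular formula: C10H11O2-.
M = 10×12.011 + 11×1.008 + 2×15.999 = 163.20 g/mol.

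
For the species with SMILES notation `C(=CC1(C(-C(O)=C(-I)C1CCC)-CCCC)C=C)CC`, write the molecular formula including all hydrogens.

Heavy atoms from the SMILES: 18 C, 1 I, 1 O.
Implicit hydrogens by atom environment:
  7 × C: 2 H each → 14
  5 × C: 1 H each → 5
  3 × C: 3 H each → 9
  3 × C: no H
  1 × I: no H
  1 × O: 1 H
  Total hydrogens = 29.
Molecular formula: C18H29IO

C18H29IO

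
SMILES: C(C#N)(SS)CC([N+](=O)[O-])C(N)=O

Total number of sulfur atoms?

The symbol for sulfur appears 2 times in the SMILES.

2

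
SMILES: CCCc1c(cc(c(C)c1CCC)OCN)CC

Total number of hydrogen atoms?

Hydrogens are implicit in SMILES; fill each atom to its normal valence:
  6 × C: 2 H each → 12
  5 × C (aromatic): no H
  4 × C: 3 H each → 12
  1 × C (aromatic): 1 H
  1 × N: 2 H
  1 × O: no H
  Total hydrogens = 27.

27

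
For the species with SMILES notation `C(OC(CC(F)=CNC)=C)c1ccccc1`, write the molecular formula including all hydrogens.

C13H16FNO

Heavy atoms from the SMILES: 13 C, 1 F, 1 N, 1 O.
Implicit hydrogens by atom environment:
  5 × C (aromatic): 1 H each → 5
  3 × C: 2 H each → 6
  2 × C: no H
  1 × C: 3 H
  1 × C: 1 H
  1 × C (aromatic): no H
  1 × F: no H
  1 × N: 1 H
  1 × O: no H
  Total hydrogens = 16.
Molecular formula: C13H16FNO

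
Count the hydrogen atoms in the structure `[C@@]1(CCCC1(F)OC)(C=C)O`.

Hydrogens are implicit in SMILES; fill each atom to its normal valence:
  4 × C: 2 H each → 8
  2 × C: no H
  1 × C: 3 H
  1 × C: 1 H
  1 × F: no H
  1 × O: 1 H
  1 × O: no H
  Total hydrogens = 13.

13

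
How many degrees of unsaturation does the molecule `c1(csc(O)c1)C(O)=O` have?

Molecular formula from the SMILES: C5H4O3S.
DoU = (2C + 2 + N − H − X)/2 = (2·5 + 2 + 0 − 4 − 0)/2 = 8/2 = 4.
(Structurally: 1 ring(s) + 3 π bond(s) = 4.)

4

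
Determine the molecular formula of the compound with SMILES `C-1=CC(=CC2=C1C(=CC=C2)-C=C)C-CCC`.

C16H18

Heavy atoms from the SMILES: 16 C.
Implicit hydrogens by atom environment:
  6 × C (aromatic): 1 H each → 6
  4 × C: 2 H each → 8
  4 × C (aromatic): no H
  1 × C: 3 H
  1 × C: 1 H
  Total hydrogens = 18.
Molecular formula: C16H18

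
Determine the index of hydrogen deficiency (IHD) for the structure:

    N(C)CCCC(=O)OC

1

Molecular formula from the SMILES: C6H13NO2.
DoU = (2C + 2 + N − H − X)/2 = (2·6 + 2 + 1 − 13 − 0)/2 = 2/2 = 1.
(Structurally: 0 ring(s) + 1 π bond(s) = 1.)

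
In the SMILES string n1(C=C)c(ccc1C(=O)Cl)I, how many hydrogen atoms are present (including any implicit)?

5

Hydrogens are implicit in SMILES; fill each atom to its normal valence:
  2 × C (aromatic): 1 H each → 2
  2 × C (aromatic): no H
  1 × C: 2 H
  1 × C: 1 H
  1 × C: no H
  1 × Cl: no H
  1 × I: no H
  1 × N (aromatic): no H
  1 × O: no H
  Total hydrogens = 5.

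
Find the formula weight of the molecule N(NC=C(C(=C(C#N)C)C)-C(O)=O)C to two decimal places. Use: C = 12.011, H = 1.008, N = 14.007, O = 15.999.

Molecular formula: C9H13N3O2.
M = 9×12.011 + 13×1.008 + 3×14.007 + 2×15.999 = 195.22 g/mol.

195.22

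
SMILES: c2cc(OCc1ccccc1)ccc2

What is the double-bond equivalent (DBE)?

8

Molecular formula from the SMILES: C13H12O.
DoU = (2C + 2 + N − H − X)/2 = (2·13 + 2 + 0 − 12 − 0)/2 = 16/2 = 8.
(Structurally: 2 ring(s) + 6 π bond(s) = 8.)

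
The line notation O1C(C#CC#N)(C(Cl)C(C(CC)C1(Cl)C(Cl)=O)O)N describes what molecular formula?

Heavy atoms from the SMILES: 11 C, 3 Cl, 2 N, 3 O.
Implicit hydrogens by atom environment:
  6 × C: no H
  3 × C: 1 H each → 3
  3 × Cl: no H
  2 × O: no H
  1 × C: 3 H
  1 × C: 2 H
  1 × N: 2 H
  1 × N: no H
  1 × O: 1 H
  Total hydrogens = 11.
Molecular formula: C11H11Cl3N2O3

C11H11Cl3N2O3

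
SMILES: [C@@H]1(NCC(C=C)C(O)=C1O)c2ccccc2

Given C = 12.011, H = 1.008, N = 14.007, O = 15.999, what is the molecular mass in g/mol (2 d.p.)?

Molecular formula: C13H15NO2.
M = 13×12.011 + 15×1.008 + 1×14.007 + 2×15.999 = 217.27 g/mol.

217.27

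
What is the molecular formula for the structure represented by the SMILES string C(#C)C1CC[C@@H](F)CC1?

Heavy atoms from the SMILES: 8 C, 1 F.
Implicit hydrogens by atom environment:
  4 × C: 2 H each → 8
  3 × C: 1 H each → 3
  1 × C: no H
  1 × F: no H
  Total hydrogens = 11.
Molecular formula: C8H11F

C8H11F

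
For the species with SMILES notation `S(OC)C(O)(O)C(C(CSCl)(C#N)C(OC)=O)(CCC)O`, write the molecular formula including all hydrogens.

C11H18ClNO6S2

Heavy atoms from the SMILES: 11 C, 1 Cl, 1 N, 6 O, 2 S.
Implicit hydrogens by atom environment:
  5 × C: no H
  3 × C: 3 H each → 9
  3 × C: 2 H each → 6
  3 × O: 1 H each → 3
  3 × O: no H
  2 × S: no H
  1 × Cl: no H
  1 × N: no H
  Total hydrogens = 18.
Molecular formula: C11H18ClNO6S2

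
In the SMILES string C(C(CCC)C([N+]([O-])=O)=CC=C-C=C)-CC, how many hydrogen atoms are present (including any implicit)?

Hydrogens are implicit in SMILES; fill each atom to its normal valence:
  5 × C: 2 H each → 10
  5 × C: 1 H each → 5
  2 × C: 3 H each → 6
  1 × C: no H
  1 × N (charge +1): no H
  1 × O: no H
  1 × O (charge -1): no H
  Total hydrogens = 21.

21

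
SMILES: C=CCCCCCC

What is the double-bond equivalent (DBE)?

Molecular formula from the SMILES: C8H16.
DoU = (2C + 2 + N − H − X)/2 = (2·8 + 2 + 0 − 16 − 0)/2 = 2/2 = 1.
(Structurally: 0 ring(s) + 1 π bond(s) = 1.)

1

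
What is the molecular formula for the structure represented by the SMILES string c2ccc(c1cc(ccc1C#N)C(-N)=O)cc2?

C14H10N2O

Heavy atoms from the SMILES: 14 C, 2 N, 1 O.
Implicit hydrogens by atom environment:
  8 × C (aromatic): 1 H each → 8
  4 × C (aromatic): no H
  2 × C: no H
  1 × N: 2 H
  1 × N: no H
  1 × O: no H
  Total hydrogens = 10.
Molecular formula: C14H10N2O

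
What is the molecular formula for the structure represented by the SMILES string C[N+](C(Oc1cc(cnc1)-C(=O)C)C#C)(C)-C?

Heavy atoms from the SMILES: 13 C, 2 N, 2 O.
Implicit hydrogens by atom environment:
  4 × C: 3 H each → 12
  3 × C (aromatic): 1 H each → 3
  2 × C: 1 H each → 2
  2 × C (aromatic): no H
  2 × C: no H
  2 × O: no H
  1 × N (aromatic): no H
  1 × N (charge +1): no H
  Total hydrogens = 17.
Net charge +1.
Molecular formula: C13H17N2O2+

C13H17N2O2+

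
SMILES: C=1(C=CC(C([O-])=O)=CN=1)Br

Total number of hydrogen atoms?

Hydrogens are implicit in SMILES; fill each atom to its normal valence:
  3 × C (aromatic): 1 H each → 3
  2 × C (aromatic): no H
  1 × Br: no H
  1 × C: no H
  1 × N (aromatic): no H
  1 × O: no H
  1 × O (charge -1): no H
  Total hydrogens = 3.

3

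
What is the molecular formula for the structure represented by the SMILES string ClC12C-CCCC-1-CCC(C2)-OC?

Heavy atoms from the SMILES: 11 C, 1 Cl, 1 O.
Implicit hydrogens by atom environment:
  7 × C: 2 H each → 14
  2 × C: 1 H each → 2
  1 × C: 3 H
  1 × C: no H
  1 × Cl: no H
  1 × O: no H
  Total hydrogens = 19.
Molecular formula: C11H19ClO

C11H19ClO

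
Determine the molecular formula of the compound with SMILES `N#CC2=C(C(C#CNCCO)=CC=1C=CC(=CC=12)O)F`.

C15H11FN2O2

Heavy atoms from the SMILES: 15 C, 1 F, 2 N, 2 O.
Implicit hydrogens by atom environment:
  6 × C (aromatic): no H
  4 × C (aromatic): 1 H each → 4
  3 × C: no H
  2 × C: 2 H each → 4
  2 × O: 1 H each → 2
  1 × F: no H
  1 × N: 1 H
  1 × N: no H
  Total hydrogens = 11.
Molecular formula: C15H11FN2O2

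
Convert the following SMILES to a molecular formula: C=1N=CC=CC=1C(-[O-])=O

Heavy atoms from the SMILES: 6 C, 1 N, 2 O.
Implicit hydrogens by atom environment:
  4 × C (aromatic): 1 H each → 4
  1 × C (aromatic): no H
  1 × C: no H
  1 × N (aromatic): no H
  1 × O: no H
  1 × O (charge -1): no H
  Total hydrogens = 4.
Net charge -1.
Molecular formula: C6H4NO2-

C6H4NO2-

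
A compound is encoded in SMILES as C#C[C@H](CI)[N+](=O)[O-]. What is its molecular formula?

Heavy atoms from the SMILES: 4 C, 1 I, 1 N, 2 O.
Implicit hydrogens by atom environment:
  2 × C: 1 H each → 2
  1 × C: 2 H
  1 × C: no H
  1 × I: no H
  1 × N (charge +1): no H
  1 × O: no H
  1 × O (charge -1): no H
  Total hydrogens = 4.
Molecular formula: C4H4INO2

C4H4INO2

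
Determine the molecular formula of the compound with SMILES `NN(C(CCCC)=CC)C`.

C8H18N2

Heavy atoms from the SMILES: 8 C, 2 N.
Implicit hydrogens by atom environment:
  3 × C: 3 H each → 9
  3 × C: 2 H each → 6
  1 × C: 1 H
  1 × C: no H
  1 × N: 2 H
  1 × N: no H
  Total hydrogens = 18.
Molecular formula: C8H18N2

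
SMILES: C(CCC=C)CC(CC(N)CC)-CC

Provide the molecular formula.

C13H27N

Heavy atoms from the SMILES: 13 C, 1 N.
Implicit hydrogens by atom environment:
  8 × C: 2 H each → 16
  3 × C: 1 H each → 3
  2 × C: 3 H each → 6
  1 × N: 2 H
  Total hydrogens = 27.
Molecular formula: C13H27N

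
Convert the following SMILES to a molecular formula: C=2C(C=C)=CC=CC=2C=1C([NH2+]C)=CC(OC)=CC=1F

C16H17FNO+

Heavy atoms from the SMILES: 16 C, 1 F, 1 N, 1 O.
Implicit hydrogens by atom environment:
  6 × C (aromatic): 1 H each → 6
  6 × C (aromatic): no H
  2 × C: 3 H each → 6
  1 × C: 2 H
  1 × C: 1 H
  1 × F: no H
  1 × N (charge +1): 2 H
  1 × O: no H
  Total hydrogens = 17.
Net charge +1.
Molecular formula: C16H17FNO+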